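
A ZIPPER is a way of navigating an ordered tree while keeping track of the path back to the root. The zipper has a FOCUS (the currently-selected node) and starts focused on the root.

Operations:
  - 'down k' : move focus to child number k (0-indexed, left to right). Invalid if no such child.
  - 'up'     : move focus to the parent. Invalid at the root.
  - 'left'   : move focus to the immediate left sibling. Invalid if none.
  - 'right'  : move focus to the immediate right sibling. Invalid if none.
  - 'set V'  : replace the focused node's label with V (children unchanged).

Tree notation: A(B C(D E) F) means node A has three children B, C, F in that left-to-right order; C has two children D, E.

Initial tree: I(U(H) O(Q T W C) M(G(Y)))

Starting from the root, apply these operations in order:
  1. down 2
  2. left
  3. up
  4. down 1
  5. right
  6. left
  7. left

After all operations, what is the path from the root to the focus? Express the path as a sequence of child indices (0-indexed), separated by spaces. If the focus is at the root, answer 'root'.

Answer: 0

Derivation:
Step 1 (down 2): focus=M path=2 depth=1 children=['G'] left=['U', 'O'] right=[] parent=I
Step 2 (left): focus=O path=1 depth=1 children=['Q', 'T', 'W', 'C'] left=['U'] right=['M'] parent=I
Step 3 (up): focus=I path=root depth=0 children=['U', 'O', 'M'] (at root)
Step 4 (down 1): focus=O path=1 depth=1 children=['Q', 'T', 'W', 'C'] left=['U'] right=['M'] parent=I
Step 5 (right): focus=M path=2 depth=1 children=['G'] left=['U', 'O'] right=[] parent=I
Step 6 (left): focus=O path=1 depth=1 children=['Q', 'T', 'W', 'C'] left=['U'] right=['M'] parent=I
Step 7 (left): focus=U path=0 depth=1 children=['H'] left=[] right=['O', 'M'] parent=I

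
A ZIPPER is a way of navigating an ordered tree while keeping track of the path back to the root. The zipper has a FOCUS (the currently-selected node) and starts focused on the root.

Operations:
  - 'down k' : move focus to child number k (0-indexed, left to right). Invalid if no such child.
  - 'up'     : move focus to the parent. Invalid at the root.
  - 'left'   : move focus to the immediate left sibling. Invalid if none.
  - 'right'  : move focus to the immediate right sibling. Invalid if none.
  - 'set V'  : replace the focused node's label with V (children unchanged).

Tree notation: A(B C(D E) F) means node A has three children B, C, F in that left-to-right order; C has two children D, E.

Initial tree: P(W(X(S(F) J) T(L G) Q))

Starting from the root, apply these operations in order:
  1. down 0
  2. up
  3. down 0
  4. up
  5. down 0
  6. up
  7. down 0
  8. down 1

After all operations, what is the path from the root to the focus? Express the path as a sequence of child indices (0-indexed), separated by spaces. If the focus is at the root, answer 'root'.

Answer: 0 1

Derivation:
Step 1 (down 0): focus=W path=0 depth=1 children=['X', 'T', 'Q'] left=[] right=[] parent=P
Step 2 (up): focus=P path=root depth=0 children=['W'] (at root)
Step 3 (down 0): focus=W path=0 depth=1 children=['X', 'T', 'Q'] left=[] right=[] parent=P
Step 4 (up): focus=P path=root depth=0 children=['W'] (at root)
Step 5 (down 0): focus=W path=0 depth=1 children=['X', 'T', 'Q'] left=[] right=[] parent=P
Step 6 (up): focus=P path=root depth=0 children=['W'] (at root)
Step 7 (down 0): focus=W path=0 depth=1 children=['X', 'T', 'Q'] left=[] right=[] parent=P
Step 8 (down 1): focus=T path=0/1 depth=2 children=['L', 'G'] left=['X'] right=['Q'] parent=W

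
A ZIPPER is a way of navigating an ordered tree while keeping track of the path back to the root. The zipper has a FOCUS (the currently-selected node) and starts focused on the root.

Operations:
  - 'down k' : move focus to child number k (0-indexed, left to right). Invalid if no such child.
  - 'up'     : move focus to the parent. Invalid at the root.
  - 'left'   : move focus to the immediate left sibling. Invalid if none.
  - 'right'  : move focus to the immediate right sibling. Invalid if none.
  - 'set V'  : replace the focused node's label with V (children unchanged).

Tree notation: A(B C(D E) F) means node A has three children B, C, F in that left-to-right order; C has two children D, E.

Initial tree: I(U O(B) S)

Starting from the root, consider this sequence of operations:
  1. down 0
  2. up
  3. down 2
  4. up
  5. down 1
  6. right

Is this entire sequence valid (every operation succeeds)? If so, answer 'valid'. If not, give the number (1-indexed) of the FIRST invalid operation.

Answer: valid

Derivation:
Step 1 (down 0): focus=U path=0 depth=1 children=[] left=[] right=['O', 'S'] parent=I
Step 2 (up): focus=I path=root depth=0 children=['U', 'O', 'S'] (at root)
Step 3 (down 2): focus=S path=2 depth=1 children=[] left=['U', 'O'] right=[] parent=I
Step 4 (up): focus=I path=root depth=0 children=['U', 'O', 'S'] (at root)
Step 5 (down 1): focus=O path=1 depth=1 children=['B'] left=['U'] right=['S'] parent=I
Step 6 (right): focus=S path=2 depth=1 children=[] left=['U', 'O'] right=[] parent=I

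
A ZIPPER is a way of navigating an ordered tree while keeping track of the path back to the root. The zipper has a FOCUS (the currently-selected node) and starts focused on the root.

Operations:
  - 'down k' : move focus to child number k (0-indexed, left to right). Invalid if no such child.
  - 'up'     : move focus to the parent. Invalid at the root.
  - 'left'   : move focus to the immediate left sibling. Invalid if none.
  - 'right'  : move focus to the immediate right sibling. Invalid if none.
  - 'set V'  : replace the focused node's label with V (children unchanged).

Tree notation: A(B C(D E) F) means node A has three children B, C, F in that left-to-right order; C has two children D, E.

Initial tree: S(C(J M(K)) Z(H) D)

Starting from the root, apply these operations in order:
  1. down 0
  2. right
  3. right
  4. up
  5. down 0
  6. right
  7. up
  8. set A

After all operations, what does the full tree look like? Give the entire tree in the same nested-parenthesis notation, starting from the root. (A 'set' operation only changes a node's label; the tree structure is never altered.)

Step 1 (down 0): focus=C path=0 depth=1 children=['J', 'M'] left=[] right=['Z', 'D'] parent=S
Step 2 (right): focus=Z path=1 depth=1 children=['H'] left=['C'] right=['D'] parent=S
Step 3 (right): focus=D path=2 depth=1 children=[] left=['C', 'Z'] right=[] parent=S
Step 4 (up): focus=S path=root depth=0 children=['C', 'Z', 'D'] (at root)
Step 5 (down 0): focus=C path=0 depth=1 children=['J', 'M'] left=[] right=['Z', 'D'] parent=S
Step 6 (right): focus=Z path=1 depth=1 children=['H'] left=['C'] right=['D'] parent=S
Step 7 (up): focus=S path=root depth=0 children=['C', 'Z', 'D'] (at root)
Step 8 (set A): focus=A path=root depth=0 children=['C', 'Z', 'D'] (at root)

Answer: A(C(J M(K)) Z(H) D)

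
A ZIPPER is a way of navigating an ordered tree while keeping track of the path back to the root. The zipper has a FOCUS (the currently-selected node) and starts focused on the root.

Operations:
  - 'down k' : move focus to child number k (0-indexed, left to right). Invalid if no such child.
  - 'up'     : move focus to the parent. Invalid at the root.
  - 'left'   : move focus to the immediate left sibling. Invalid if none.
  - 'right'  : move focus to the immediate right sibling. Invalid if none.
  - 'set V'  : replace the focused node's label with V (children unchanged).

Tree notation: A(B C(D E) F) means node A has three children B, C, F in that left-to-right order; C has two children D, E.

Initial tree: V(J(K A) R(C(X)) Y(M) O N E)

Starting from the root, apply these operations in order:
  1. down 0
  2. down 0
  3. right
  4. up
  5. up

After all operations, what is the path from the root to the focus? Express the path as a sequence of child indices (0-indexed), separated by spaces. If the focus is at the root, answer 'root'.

Step 1 (down 0): focus=J path=0 depth=1 children=['K', 'A'] left=[] right=['R', 'Y', 'O', 'N', 'E'] parent=V
Step 2 (down 0): focus=K path=0/0 depth=2 children=[] left=[] right=['A'] parent=J
Step 3 (right): focus=A path=0/1 depth=2 children=[] left=['K'] right=[] parent=J
Step 4 (up): focus=J path=0 depth=1 children=['K', 'A'] left=[] right=['R', 'Y', 'O', 'N', 'E'] parent=V
Step 5 (up): focus=V path=root depth=0 children=['J', 'R', 'Y', 'O', 'N', 'E'] (at root)

Answer: root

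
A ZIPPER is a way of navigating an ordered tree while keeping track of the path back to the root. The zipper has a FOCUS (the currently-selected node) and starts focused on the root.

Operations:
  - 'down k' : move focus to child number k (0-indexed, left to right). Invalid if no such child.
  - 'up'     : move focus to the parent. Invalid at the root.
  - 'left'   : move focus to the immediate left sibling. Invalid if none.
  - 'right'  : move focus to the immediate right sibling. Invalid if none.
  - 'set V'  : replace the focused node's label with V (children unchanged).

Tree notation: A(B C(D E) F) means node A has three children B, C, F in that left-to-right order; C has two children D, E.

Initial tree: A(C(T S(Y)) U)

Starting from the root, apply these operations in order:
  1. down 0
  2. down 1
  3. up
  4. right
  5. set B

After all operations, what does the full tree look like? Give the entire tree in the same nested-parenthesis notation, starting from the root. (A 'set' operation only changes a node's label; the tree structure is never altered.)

Step 1 (down 0): focus=C path=0 depth=1 children=['T', 'S'] left=[] right=['U'] parent=A
Step 2 (down 1): focus=S path=0/1 depth=2 children=['Y'] left=['T'] right=[] parent=C
Step 3 (up): focus=C path=0 depth=1 children=['T', 'S'] left=[] right=['U'] parent=A
Step 4 (right): focus=U path=1 depth=1 children=[] left=['C'] right=[] parent=A
Step 5 (set B): focus=B path=1 depth=1 children=[] left=['C'] right=[] parent=A

Answer: A(C(T S(Y)) B)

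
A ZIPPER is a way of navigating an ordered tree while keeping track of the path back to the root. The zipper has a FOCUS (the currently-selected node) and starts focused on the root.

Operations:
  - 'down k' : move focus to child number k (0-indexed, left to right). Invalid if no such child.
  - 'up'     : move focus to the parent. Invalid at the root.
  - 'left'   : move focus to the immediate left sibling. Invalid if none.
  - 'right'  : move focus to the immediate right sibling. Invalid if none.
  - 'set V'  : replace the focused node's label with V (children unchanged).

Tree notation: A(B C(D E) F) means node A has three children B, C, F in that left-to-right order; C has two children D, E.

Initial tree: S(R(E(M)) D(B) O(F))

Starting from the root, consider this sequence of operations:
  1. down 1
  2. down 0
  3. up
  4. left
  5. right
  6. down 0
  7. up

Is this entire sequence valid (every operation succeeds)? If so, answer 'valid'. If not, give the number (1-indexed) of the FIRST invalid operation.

Answer: valid

Derivation:
Step 1 (down 1): focus=D path=1 depth=1 children=['B'] left=['R'] right=['O'] parent=S
Step 2 (down 0): focus=B path=1/0 depth=2 children=[] left=[] right=[] parent=D
Step 3 (up): focus=D path=1 depth=1 children=['B'] left=['R'] right=['O'] parent=S
Step 4 (left): focus=R path=0 depth=1 children=['E'] left=[] right=['D', 'O'] parent=S
Step 5 (right): focus=D path=1 depth=1 children=['B'] left=['R'] right=['O'] parent=S
Step 6 (down 0): focus=B path=1/0 depth=2 children=[] left=[] right=[] parent=D
Step 7 (up): focus=D path=1 depth=1 children=['B'] left=['R'] right=['O'] parent=S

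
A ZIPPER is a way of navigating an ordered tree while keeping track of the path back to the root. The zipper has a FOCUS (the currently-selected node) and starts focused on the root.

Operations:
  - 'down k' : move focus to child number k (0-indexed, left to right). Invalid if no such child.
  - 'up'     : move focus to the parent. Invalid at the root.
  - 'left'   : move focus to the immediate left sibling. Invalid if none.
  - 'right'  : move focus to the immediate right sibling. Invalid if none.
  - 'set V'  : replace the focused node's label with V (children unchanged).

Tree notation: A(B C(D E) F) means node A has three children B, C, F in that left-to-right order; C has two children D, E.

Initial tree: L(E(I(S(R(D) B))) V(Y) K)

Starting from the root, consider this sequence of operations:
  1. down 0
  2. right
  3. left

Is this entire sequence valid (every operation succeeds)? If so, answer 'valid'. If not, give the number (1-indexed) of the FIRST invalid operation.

Answer: valid

Derivation:
Step 1 (down 0): focus=E path=0 depth=1 children=['I'] left=[] right=['V', 'K'] parent=L
Step 2 (right): focus=V path=1 depth=1 children=['Y'] left=['E'] right=['K'] parent=L
Step 3 (left): focus=E path=0 depth=1 children=['I'] left=[] right=['V', 'K'] parent=L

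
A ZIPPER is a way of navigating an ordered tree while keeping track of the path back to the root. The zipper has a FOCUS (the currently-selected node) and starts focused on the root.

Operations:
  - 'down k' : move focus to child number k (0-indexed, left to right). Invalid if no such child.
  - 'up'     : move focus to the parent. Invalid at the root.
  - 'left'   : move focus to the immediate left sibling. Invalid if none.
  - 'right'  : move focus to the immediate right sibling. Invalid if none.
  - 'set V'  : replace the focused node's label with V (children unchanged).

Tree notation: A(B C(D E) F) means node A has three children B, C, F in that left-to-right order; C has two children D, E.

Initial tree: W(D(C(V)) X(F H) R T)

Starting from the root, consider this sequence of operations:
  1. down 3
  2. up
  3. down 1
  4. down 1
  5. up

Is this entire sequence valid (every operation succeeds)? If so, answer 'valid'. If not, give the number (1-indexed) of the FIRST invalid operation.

Answer: valid

Derivation:
Step 1 (down 3): focus=T path=3 depth=1 children=[] left=['D', 'X', 'R'] right=[] parent=W
Step 2 (up): focus=W path=root depth=0 children=['D', 'X', 'R', 'T'] (at root)
Step 3 (down 1): focus=X path=1 depth=1 children=['F', 'H'] left=['D'] right=['R', 'T'] parent=W
Step 4 (down 1): focus=H path=1/1 depth=2 children=[] left=['F'] right=[] parent=X
Step 5 (up): focus=X path=1 depth=1 children=['F', 'H'] left=['D'] right=['R', 'T'] parent=W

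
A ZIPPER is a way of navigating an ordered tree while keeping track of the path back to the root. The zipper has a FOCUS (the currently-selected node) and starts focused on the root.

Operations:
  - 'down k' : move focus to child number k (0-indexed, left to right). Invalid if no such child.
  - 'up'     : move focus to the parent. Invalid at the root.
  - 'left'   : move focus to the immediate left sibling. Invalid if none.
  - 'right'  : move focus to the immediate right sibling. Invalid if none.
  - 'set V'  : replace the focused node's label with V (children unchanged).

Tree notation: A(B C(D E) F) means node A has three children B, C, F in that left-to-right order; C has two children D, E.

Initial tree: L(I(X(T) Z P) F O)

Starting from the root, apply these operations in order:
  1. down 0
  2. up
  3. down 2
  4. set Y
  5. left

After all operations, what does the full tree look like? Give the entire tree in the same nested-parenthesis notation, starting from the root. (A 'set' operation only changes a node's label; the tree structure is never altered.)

Answer: L(I(X(T) Z P) F Y)

Derivation:
Step 1 (down 0): focus=I path=0 depth=1 children=['X', 'Z', 'P'] left=[] right=['F', 'O'] parent=L
Step 2 (up): focus=L path=root depth=0 children=['I', 'F', 'O'] (at root)
Step 3 (down 2): focus=O path=2 depth=1 children=[] left=['I', 'F'] right=[] parent=L
Step 4 (set Y): focus=Y path=2 depth=1 children=[] left=['I', 'F'] right=[] parent=L
Step 5 (left): focus=F path=1 depth=1 children=[] left=['I'] right=['Y'] parent=L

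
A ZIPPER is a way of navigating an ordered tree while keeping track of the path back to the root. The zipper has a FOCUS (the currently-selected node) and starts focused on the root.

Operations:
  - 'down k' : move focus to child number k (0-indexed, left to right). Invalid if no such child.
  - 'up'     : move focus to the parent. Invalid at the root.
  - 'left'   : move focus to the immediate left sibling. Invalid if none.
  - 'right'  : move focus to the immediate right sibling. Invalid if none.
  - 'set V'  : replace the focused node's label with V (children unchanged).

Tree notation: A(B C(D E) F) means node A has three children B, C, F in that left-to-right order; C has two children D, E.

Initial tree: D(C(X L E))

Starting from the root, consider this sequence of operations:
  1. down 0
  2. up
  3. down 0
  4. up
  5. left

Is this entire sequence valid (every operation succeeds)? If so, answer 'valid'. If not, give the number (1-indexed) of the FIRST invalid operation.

Answer: 5

Derivation:
Step 1 (down 0): focus=C path=0 depth=1 children=['X', 'L', 'E'] left=[] right=[] parent=D
Step 2 (up): focus=D path=root depth=0 children=['C'] (at root)
Step 3 (down 0): focus=C path=0 depth=1 children=['X', 'L', 'E'] left=[] right=[] parent=D
Step 4 (up): focus=D path=root depth=0 children=['C'] (at root)
Step 5 (left): INVALID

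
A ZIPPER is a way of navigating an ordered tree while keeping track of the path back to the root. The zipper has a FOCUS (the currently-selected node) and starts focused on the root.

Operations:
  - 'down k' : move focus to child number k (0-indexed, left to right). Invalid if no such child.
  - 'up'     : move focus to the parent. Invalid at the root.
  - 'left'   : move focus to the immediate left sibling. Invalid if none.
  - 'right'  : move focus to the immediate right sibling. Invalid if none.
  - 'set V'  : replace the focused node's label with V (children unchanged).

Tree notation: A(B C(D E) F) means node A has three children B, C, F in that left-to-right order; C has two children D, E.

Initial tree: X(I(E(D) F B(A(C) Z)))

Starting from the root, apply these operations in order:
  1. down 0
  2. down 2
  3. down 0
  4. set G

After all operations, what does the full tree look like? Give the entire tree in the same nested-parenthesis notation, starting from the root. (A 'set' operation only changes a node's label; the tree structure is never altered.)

Answer: X(I(E(D) F B(G(C) Z)))

Derivation:
Step 1 (down 0): focus=I path=0 depth=1 children=['E', 'F', 'B'] left=[] right=[] parent=X
Step 2 (down 2): focus=B path=0/2 depth=2 children=['A', 'Z'] left=['E', 'F'] right=[] parent=I
Step 3 (down 0): focus=A path=0/2/0 depth=3 children=['C'] left=[] right=['Z'] parent=B
Step 4 (set G): focus=G path=0/2/0 depth=3 children=['C'] left=[] right=['Z'] parent=B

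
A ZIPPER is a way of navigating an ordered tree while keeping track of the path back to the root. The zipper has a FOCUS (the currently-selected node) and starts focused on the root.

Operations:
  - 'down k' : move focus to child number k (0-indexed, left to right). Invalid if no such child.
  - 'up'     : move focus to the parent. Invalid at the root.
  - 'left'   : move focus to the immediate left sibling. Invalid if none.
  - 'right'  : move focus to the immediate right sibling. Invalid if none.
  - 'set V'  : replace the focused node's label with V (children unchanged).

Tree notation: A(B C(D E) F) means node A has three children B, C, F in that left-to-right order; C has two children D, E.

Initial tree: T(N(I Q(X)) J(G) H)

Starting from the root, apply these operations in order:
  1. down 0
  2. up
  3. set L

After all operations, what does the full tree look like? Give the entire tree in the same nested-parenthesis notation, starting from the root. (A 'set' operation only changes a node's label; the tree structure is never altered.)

Answer: L(N(I Q(X)) J(G) H)

Derivation:
Step 1 (down 0): focus=N path=0 depth=1 children=['I', 'Q'] left=[] right=['J', 'H'] parent=T
Step 2 (up): focus=T path=root depth=0 children=['N', 'J', 'H'] (at root)
Step 3 (set L): focus=L path=root depth=0 children=['N', 'J', 'H'] (at root)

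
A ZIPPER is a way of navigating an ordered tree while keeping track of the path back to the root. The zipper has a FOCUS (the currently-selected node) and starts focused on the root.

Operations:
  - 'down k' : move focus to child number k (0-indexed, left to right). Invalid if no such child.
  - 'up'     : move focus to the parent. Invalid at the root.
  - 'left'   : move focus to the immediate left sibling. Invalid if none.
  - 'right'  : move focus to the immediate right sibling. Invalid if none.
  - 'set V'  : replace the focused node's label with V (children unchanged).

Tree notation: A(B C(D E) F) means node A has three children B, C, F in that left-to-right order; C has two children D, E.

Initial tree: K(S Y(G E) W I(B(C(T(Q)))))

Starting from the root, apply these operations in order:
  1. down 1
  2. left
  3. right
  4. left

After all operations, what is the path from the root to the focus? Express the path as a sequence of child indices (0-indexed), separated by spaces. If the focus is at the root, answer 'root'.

Step 1 (down 1): focus=Y path=1 depth=1 children=['G', 'E'] left=['S'] right=['W', 'I'] parent=K
Step 2 (left): focus=S path=0 depth=1 children=[] left=[] right=['Y', 'W', 'I'] parent=K
Step 3 (right): focus=Y path=1 depth=1 children=['G', 'E'] left=['S'] right=['W', 'I'] parent=K
Step 4 (left): focus=S path=0 depth=1 children=[] left=[] right=['Y', 'W', 'I'] parent=K

Answer: 0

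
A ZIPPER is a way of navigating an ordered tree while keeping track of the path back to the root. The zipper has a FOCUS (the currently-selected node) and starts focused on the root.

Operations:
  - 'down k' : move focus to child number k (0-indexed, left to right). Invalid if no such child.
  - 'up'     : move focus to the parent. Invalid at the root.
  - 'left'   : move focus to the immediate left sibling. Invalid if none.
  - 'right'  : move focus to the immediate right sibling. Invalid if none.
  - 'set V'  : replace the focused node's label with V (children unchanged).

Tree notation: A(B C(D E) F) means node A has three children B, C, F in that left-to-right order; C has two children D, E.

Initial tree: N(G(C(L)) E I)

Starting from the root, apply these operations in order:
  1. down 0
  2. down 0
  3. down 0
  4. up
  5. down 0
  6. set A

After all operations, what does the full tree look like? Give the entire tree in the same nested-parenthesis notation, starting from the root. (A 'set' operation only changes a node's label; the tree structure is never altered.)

Answer: N(G(C(A)) E I)

Derivation:
Step 1 (down 0): focus=G path=0 depth=1 children=['C'] left=[] right=['E', 'I'] parent=N
Step 2 (down 0): focus=C path=0/0 depth=2 children=['L'] left=[] right=[] parent=G
Step 3 (down 0): focus=L path=0/0/0 depth=3 children=[] left=[] right=[] parent=C
Step 4 (up): focus=C path=0/0 depth=2 children=['L'] left=[] right=[] parent=G
Step 5 (down 0): focus=L path=0/0/0 depth=3 children=[] left=[] right=[] parent=C
Step 6 (set A): focus=A path=0/0/0 depth=3 children=[] left=[] right=[] parent=C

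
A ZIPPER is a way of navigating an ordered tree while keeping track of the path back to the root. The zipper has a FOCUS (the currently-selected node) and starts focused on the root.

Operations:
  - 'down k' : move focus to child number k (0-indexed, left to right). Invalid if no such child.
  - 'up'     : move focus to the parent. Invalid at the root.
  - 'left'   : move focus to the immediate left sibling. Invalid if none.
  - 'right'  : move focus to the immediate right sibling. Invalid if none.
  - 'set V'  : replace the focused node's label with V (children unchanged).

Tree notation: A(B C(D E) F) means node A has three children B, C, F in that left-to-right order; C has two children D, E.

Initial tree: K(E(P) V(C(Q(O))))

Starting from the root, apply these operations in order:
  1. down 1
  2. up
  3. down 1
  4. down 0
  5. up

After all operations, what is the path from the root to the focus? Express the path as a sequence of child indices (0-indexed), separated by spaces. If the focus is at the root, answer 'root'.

Answer: 1

Derivation:
Step 1 (down 1): focus=V path=1 depth=1 children=['C'] left=['E'] right=[] parent=K
Step 2 (up): focus=K path=root depth=0 children=['E', 'V'] (at root)
Step 3 (down 1): focus=V path=1 depth=1 children=['C'] left=['E'] right=[] parent=K
Step 4 (down 0): focus=C path=1/0 depth=2 children=['Q'] left=[] right=[] parent=V
Step 5 (up): focus=V path=1 depth=1 children=['C'] left=['E'] right=[] parent=K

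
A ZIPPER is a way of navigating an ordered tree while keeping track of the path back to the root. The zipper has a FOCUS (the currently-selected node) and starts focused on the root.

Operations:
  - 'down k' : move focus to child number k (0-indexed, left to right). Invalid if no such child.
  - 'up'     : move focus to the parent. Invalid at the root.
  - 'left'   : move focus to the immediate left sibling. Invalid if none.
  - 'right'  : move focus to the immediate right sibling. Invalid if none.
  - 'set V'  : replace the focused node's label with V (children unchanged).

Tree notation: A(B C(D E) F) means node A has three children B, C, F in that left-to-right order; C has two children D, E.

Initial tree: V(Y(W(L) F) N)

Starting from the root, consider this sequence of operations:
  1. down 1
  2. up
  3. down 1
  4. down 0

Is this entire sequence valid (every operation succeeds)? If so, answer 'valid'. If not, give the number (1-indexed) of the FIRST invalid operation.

Answer: 4

Derivation:
Step 1 (down 1): focus=N path=1 depth=1 children=[] left=['Y'] right=[] parent=V
Step 2 (up): focus=V path=root depth=0 children=['Y', 'N'] (at root)
Step 3 (down 1): focus=N path=1 depth=1 children=[] left=['Y'] right=[] parent=V
Step 4 (down 0): INVALID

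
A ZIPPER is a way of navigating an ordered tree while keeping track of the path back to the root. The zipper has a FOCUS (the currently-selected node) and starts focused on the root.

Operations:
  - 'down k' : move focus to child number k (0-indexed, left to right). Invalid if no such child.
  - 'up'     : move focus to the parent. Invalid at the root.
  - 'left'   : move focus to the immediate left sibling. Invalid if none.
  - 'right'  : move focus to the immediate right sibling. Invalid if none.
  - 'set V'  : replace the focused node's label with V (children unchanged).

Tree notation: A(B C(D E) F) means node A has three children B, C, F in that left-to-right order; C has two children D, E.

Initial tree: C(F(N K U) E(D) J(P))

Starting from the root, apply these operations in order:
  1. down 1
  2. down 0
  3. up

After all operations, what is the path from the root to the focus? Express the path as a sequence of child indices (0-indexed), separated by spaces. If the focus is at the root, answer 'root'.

Answer: 1

Derivation:
Step 1 (down 1): focus=E path=1 depth=1 children=['D'] left=['F'] right=['J'] parent=C
Step 2 (down 0): focus=D path=1/0 depth=2 children=[] left=[] right=[] parent=E
Step 3 (up): focus=E path=1 depth=1 children=['D'] left=['F'] right=['J'] parent=C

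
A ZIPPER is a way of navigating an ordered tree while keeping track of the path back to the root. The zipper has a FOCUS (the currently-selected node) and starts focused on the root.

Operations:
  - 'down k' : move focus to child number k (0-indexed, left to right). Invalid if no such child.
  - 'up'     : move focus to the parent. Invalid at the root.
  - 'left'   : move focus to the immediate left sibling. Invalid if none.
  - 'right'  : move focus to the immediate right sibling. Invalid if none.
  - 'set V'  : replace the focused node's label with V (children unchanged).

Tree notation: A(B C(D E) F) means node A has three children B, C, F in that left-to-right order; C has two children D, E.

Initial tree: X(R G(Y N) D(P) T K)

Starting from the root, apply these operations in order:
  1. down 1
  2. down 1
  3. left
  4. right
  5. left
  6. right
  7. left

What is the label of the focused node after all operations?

Answer: Y

Derivation:
Step 1 (down 1): focus=G path=1 depth=1 children=['Y', 'N'] left=['R'] right=['D', 'T', 'K'] parent=X
Step 2 (down 1): focus=N path=1/1 depth=2 children=[] left=['Y'] right=[] parent=G
Step 3 (left): focus=Y path=1/0 depth=2 children=[] left=[] right=['N'] parent=G
Step 4 (right): focus=N path=1/1 depth=2 children=[] left=['Y'] right=[] parent=G
Step 5 (left): focus=Y path=1/0 depth=2 children=[] left=[] right=['N'] parent=G
Step 6 (right): focus=N path=1/1 depth=2 children=[] left=['Y'] right=[] parent=G
Step 7 (left): focus=Y path=1/0 depth=2 children=[] left=[] right=['N'] parent=G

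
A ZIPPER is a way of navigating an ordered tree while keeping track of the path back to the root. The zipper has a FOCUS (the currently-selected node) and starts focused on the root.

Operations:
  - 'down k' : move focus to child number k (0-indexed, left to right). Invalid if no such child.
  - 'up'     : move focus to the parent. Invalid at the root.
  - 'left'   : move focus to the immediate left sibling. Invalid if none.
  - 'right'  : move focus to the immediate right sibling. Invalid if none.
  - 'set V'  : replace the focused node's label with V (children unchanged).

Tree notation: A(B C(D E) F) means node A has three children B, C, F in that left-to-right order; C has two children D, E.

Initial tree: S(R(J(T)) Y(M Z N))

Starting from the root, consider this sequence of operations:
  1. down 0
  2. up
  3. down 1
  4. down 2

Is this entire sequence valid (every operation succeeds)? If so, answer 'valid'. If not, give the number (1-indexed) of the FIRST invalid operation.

Step 1 (down 0): focus=R path=0 depth=1 children=['J'] left=[] right=['Y'] parent=S
Step 2 (up): focus=S path=root depth=0 children=['R', 'Y'] (at root)
Step 3 (down 1): focus=Y path=1 depth=1 children=['M', 'Z', 'N'] left=['R'] right=[] parent=S
Step 4 (down 2): focus=N path=1/2 depth=2 children=[] left=['M', 'Z'] right=[] parent=Y

Answer: valid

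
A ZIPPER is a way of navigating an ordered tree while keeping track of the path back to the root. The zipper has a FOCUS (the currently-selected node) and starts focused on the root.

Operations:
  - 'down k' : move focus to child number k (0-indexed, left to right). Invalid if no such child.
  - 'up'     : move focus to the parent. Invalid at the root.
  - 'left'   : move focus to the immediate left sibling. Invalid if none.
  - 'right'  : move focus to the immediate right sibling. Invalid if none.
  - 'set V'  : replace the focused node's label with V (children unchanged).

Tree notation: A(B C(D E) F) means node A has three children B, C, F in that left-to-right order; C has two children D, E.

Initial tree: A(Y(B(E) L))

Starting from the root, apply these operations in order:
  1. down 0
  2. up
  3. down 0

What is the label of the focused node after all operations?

Answer: Y

Derivation:
Step 1 (down 0): focus=Y path=0 depth=1 children=['B', 'L'] left=[] right=[] parent=A
Step 2 (up): focus=A path=root depth=0 children=['Y'] (at root)
Step 3 (down 0): focus=Y path=0 depth=1 children=['B', 'L'] left=[] right=[] parent=A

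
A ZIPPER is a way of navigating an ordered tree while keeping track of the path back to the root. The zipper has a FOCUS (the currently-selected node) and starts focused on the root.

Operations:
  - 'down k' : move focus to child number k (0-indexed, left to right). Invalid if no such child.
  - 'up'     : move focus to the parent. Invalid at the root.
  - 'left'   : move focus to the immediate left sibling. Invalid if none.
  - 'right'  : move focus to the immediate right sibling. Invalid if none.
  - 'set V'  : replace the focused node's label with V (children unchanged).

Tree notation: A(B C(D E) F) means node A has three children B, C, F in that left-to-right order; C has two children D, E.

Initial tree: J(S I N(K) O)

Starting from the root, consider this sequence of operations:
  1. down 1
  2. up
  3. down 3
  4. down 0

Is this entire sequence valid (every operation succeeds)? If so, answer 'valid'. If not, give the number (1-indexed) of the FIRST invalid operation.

Step 1 (down 1): focus=I path=1 depth=1 children=[] left=['S'] right=['N', 'O'] parent=J
Step 2 (up): focus=J path=root depth=0 children=['S', 'I', 'N', 'O'] (at root)
Step 3 (down 3): focus=O path=3 depth=1 children=[] left=['S', 'I', 'N'] right=[] parent=J
Step 4 (down 0): INVALID

Answer: 4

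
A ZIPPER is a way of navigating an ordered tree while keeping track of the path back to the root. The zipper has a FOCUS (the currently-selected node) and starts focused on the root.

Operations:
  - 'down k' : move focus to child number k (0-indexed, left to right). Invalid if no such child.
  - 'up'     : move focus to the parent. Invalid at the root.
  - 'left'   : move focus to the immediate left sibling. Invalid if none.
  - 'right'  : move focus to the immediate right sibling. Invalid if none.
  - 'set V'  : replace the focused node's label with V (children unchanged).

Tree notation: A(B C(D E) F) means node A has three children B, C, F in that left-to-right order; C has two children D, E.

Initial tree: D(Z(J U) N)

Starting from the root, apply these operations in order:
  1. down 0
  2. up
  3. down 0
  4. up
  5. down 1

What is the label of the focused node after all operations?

Answer: N

Derivation:
Step 1 (down 0): focus=Z path=0 depth=1 children=['J', 'U'] left=[] right=['N'] parent=D
Step 2 (up): focus=D path=root depth=0 children=['Z', 'N'] (at root)
Step 3 (down 0): focus=Z path=0 depth=1 children=['J', 'U'] left=[] right=['N'] parent=D
Step 4 (up): focus=D path=root depth=0 children=['Z', 'N'] (at root)
Step 5 (down 1): focus=N path=1 depth=1 children=[] left=['Z'] right=[] parent=D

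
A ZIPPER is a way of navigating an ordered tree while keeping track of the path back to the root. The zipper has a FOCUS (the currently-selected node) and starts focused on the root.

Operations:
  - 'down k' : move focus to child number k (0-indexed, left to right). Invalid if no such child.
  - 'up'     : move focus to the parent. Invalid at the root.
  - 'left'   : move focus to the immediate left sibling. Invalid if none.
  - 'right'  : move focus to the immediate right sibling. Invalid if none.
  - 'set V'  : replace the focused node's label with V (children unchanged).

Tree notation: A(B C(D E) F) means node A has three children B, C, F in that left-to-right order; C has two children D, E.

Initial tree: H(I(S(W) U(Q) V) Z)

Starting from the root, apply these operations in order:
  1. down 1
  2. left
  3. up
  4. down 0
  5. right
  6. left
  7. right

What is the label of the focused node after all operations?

Answer: Z

Derivation:
Step 1 (down 1): focus=Z path=1 depth=1 children=[] left=['I'] right=[] parent=H
Step 2 (left): focus=I path=0 depth=1 children=['S', 'U', 'V'] left=[] right=['Z'] parent=H
Step 3 (up): focus=H path=root depth=0 children=['I', 'Z'] (at root)
Step 4 (down 0): focus=I path=0 depth=1 children=['S', 'U', 'V'] left=[] right=['Z'] parent=H
Step 5 (right): focus=Z path=1 depth=1 children=[] left=['I'] right=[] parent=H
Step 6 (left): focus=I path=0 depth=1 children=['S', 'U', 'V'] left=[] right=['Z'] parent=H
Step 7 (right): focus=Z path=1 depth=1 children=[] left=['I'] right=[] parent=H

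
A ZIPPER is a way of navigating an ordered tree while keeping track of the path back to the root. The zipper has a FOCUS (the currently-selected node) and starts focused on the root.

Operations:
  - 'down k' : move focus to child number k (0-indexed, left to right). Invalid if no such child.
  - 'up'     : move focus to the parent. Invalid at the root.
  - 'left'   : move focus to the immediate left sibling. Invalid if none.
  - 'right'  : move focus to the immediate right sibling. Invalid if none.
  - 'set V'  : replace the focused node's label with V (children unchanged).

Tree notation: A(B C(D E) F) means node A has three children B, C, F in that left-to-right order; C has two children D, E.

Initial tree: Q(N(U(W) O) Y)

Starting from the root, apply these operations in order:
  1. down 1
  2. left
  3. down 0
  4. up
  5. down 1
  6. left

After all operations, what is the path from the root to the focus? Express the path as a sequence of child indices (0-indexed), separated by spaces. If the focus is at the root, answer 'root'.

Step 1 (down 1): focus=Y path=1 depth=1 children=[] left=['N'] right=[] parent=Q
Step 2 (left): focus=N path=0 depth=1 children=['U', 'O'] left=[] right=['Y'] parent=Q
Step 3 (down 0): focus=U path=0/0 depth=2 children=['W'] left=[] right=['O'] parent=N
Step 4 (up): focus=N path=0 depth=1 children=['U', 'O'] left=[] right=['Y'] parent=Q
Step 5 (down 1): focus=O path=0/1 depth=2 children=[] left=['U'] right=[] parent=N
Step 6 (left): focus=U path=0/0 depth=2 children=['W'] left=[] right=['O'] parent=N

Answer: 0 0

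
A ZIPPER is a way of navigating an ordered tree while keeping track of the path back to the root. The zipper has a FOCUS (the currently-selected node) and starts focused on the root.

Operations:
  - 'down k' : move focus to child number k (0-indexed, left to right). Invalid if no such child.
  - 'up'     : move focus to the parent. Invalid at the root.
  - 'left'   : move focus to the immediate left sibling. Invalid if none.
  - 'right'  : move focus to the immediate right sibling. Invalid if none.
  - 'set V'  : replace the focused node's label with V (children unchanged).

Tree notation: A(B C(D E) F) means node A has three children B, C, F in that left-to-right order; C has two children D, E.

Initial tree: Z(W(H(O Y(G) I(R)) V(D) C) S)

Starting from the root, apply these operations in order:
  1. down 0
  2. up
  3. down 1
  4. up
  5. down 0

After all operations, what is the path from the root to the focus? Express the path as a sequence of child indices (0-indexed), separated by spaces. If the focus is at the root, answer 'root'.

Answer: 0

Derivation:
Step 1 (down 0): focus=W path=0 depth=1 children=['H', 'V', 'C'] left=[] right=['S'] parent=Z
Step 2 (up): focus=Z path=root depth=0 children=['W', 'S'] (at root)
Step 3 (down 1): focus=S path=1 depth=1 children=[] left=['W'] right=[] parent=Z
Step 4 (up): focus=Z path=root depth=0 children=['W', 'S'] (at root)
Step 5 (down 0): focus=W path=0 depth=1 children=['H', 'V', 'C'] left=[] right=['S'] parent=Z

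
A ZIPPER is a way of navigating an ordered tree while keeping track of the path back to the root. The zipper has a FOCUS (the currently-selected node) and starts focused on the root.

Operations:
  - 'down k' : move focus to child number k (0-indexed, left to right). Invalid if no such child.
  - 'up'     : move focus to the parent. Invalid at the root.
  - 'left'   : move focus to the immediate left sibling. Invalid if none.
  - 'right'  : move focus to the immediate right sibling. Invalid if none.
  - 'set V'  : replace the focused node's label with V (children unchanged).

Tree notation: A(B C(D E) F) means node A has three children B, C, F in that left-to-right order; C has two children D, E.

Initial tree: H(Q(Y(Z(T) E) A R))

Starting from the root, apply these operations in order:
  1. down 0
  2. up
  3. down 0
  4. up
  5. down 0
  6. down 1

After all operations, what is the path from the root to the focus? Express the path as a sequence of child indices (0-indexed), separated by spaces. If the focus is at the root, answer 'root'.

Answer: 0 1

Derivation:
Step 1 (down 0): focus=Q path=0 depth=1 children=['Y', 'A', 'R'] left=[] right=[] parent=H
Step 2 (up): focus=H path=root depth=0 children=['Q'] (at root)
Step 3 (down 0): focus=Q path=0 depth=1 children=['Y', 'A', 'R'] left=[] right=[] parent=H
Step 4 (up): focus=H path=root depth=0 children=['Q'] (at root)
Step 5 (down 0): focus=Q path=0 depth=1 children=['Y', 'A', 'R'] left=[] right=[] parent=H
Step 6 (down 1): focus=A path=0/1 depth=2 children=[] left=['Y'] right=['R'] parent=Q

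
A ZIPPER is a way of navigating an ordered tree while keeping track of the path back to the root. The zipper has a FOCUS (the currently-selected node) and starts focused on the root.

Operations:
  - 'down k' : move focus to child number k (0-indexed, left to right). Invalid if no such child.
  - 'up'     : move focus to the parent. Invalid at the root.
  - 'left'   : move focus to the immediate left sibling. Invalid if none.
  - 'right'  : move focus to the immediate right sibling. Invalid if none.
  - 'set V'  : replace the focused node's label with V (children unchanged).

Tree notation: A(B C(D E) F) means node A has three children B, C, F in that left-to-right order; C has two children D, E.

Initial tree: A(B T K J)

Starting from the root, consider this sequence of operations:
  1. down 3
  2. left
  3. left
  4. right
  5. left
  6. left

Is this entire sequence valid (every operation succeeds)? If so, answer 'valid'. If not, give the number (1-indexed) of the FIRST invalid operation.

Answer: valid

Derivation:
Step 1 (down 3): focus=J path=3 depth=1 children=[] left=['B', 'T', 'K'] right=[] parent=A
Step 2 (left): focus=K path=2 depth=1 children=[] left=['B', 'T'] right=['J'] parent=A
Step 3 (left): focus=T path=1 depth=1 children=[] left=['B'] right=['K', 'J'] parent=A
Step 4 (right): focus=K path=2 depth=1 children=[] left=['B', 'T'] right=['J'] parent=A
Step 5 (left): focus=T path=1 depth=1 children=[] left=['B'] right=['K', 'J'] parent=A
Step 6 (left): focus=B path=0 depth=1 children=[] left=[] right=['T', 'K', 'J'] parent=A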